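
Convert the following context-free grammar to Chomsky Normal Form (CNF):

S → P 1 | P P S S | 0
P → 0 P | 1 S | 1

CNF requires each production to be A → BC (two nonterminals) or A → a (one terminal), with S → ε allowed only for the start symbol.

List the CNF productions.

T1 → 1; S → 0; T0 → 0; P → 1; S → P T1; S → P X0; X0 → P X1; X1 → S S; P → T0 P; P → T1 S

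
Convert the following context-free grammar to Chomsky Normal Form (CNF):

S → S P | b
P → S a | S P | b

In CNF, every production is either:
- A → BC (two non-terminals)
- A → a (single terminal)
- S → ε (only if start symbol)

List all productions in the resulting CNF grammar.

S → b; TA → a; P → b; S → S P; P → S TA; P → S P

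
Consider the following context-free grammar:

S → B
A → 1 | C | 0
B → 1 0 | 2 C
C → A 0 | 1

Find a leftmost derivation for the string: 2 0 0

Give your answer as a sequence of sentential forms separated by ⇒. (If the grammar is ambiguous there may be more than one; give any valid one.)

S ⇒ B ⇒ 2 C ⇒ 2 A 0 ⇒ 2 0 0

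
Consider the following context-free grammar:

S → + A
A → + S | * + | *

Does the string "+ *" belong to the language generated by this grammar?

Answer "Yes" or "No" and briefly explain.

Yes - a valid derivation exists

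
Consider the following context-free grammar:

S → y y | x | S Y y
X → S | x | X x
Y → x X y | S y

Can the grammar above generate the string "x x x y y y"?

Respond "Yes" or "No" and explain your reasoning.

No - no valid derivation exists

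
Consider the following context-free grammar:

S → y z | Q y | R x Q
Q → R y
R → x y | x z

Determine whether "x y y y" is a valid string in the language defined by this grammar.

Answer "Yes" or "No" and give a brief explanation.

Yes - a valid derivation exists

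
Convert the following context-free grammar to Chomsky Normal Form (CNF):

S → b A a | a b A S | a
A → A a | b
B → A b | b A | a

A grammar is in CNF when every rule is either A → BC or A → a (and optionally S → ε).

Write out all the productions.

TB → b; TA → a; S → a; A → b; B → a; S → TB X0; X0 → A TA; S → TA X1; X1 → TB X2; X2 → A S; A → A TA; B → A TB; B → TB A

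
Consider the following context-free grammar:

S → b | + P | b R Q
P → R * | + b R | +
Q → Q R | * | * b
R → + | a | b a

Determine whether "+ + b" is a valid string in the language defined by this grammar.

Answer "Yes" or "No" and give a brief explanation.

No - no valid derivation exists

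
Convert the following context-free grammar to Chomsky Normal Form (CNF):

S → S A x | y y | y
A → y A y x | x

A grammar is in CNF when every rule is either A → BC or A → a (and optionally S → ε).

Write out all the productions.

TX → x; TY → y; S → y; A → x; S → S X0; X0 → A TX; S → TY TY; A → TY X1; X1 → A X2; X2 → TY TX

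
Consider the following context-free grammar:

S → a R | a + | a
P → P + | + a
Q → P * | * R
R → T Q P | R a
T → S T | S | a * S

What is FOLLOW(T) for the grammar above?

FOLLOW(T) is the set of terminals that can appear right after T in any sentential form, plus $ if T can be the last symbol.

We compute FOLLOW(T) using the standard algorithm.
FOLLOW(S) starts with {$}.
FIRST(P) = {+}
FIRST(Q) = {*, +}
FIRST(R) = {a}
FIRST(S) = {a}
FIRST(T) = {a}
FOLLOW(P) = {$, *, +, a}
FOLLOW(Q) = {+}
FOLLOW(R) = {$, *, +, a}
FOLLOW(S) = {$, *, +, a}
FOLLOW(T) = {*, +}
Therefore, FOLLOW(T) = {*, +}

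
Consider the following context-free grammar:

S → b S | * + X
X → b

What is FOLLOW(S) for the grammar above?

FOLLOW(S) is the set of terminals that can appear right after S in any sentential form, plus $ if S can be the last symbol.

We compute FOLLOW(S) using the standard algorithm.
FOLLOW(S) starts with {$}.
FIRST(S) = {*, b}
FIRST(X) = {b}
FOLLOW(S) = {$}
FOLLOW(X) = {$}
Therefore, FOLLOW(S) = {$}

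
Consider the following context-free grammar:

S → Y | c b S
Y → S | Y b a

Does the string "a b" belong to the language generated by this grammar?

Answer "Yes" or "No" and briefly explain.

No - no valid derivation exists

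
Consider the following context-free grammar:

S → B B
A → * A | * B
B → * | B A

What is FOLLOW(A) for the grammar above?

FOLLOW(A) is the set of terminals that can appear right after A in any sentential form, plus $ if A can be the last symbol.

We compute FOLLOW(A) using the standard algorithm.
FOLLOW(S) starts with {$}.
FIRST(A) = {*}
FIRST(B) = {*}
FIRST(S) = {*}
FOLLOW(A) = {$, *}
FOLLOW(B) = {$, *}
FOLLOW(S) = {$}
Therefore, FOLLOW(A) = {$, *}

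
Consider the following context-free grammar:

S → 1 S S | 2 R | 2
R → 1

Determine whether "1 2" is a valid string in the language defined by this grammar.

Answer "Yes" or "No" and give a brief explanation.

No - no valid derivation exists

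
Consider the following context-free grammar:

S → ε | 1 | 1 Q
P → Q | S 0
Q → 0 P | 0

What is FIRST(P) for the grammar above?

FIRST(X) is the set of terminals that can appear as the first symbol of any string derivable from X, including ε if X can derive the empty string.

We compute FIRST(P) using the standard algorithm.
FIRST(P) = {0, 1}
FIRST(Q) = {0}
FIRST(S) = {1, ε}
Therefore, FIRST(P) = {0, 1}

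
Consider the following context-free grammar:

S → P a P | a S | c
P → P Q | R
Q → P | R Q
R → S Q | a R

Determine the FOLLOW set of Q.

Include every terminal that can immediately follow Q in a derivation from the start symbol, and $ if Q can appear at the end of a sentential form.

We compute FOLLOW(Q) using the standard algorithm.
FOLLOW(S) starts with {$}.
FIRST(P) = {a, c}
FIRST(Q) = {a, c}
FIRST(R) = {a, c}
FIRST(S) = {a, c}
FOLLOW(P) = {$, a, c}
FOLLOW(Q) = {$, a, c}
FOLLOW(R) = {$, a, c}
FOLLOW(S) = {$, a, c}
Therefore, FOLLOW(Q) = {$, a, c}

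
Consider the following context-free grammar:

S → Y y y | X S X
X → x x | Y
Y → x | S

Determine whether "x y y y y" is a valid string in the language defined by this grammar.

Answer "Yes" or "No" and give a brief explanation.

Yes - a valid derivation exists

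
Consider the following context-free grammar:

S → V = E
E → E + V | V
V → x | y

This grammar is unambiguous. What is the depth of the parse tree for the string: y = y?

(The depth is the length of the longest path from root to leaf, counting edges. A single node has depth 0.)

3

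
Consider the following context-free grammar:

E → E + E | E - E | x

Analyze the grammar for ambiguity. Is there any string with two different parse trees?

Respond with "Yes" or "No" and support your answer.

Yes - the string 'x + x - x - x' has two distinct parse trees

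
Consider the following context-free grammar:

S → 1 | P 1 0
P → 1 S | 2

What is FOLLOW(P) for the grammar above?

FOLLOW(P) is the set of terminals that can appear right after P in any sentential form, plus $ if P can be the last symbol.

We compute FOLLOW(P) using the standard algorithm.
FOLLOW(S) starts with {$}.
FIRST(P) = {1, 2}
FIRST(S) = {1, 2}
FOLLOW(P) = {1}
FOLLOW(S) = {$, 1}
Therefore, FOLLOW(P) = {1}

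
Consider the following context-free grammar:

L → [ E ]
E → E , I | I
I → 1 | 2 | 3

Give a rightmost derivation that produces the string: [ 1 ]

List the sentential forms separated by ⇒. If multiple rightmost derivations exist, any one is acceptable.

L ⇒ [ E ] ⇒ [ I ] ⇒ [ 1 ]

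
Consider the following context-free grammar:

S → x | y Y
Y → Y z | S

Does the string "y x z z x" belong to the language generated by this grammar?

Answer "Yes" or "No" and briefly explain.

No - no valid derivation exists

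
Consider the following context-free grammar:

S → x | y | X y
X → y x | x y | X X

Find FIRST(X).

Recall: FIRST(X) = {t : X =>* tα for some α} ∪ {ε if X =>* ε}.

We compute FIRST(X) using the standard algorithm.
FIRST(S) = {x, y}
FIRST(X) = {x, y}
Therefore, FIRST(X) = {x, y}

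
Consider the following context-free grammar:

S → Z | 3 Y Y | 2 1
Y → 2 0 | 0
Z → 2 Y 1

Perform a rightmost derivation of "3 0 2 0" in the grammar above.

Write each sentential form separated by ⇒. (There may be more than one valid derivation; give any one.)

S ⇒ 3 Y Y ⇒ 3 Y 2 0 ⇒ 3 0 2 0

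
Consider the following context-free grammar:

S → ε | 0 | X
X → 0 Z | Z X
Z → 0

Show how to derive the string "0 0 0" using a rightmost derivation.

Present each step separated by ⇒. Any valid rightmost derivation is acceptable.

S ⇒ X ⇒ Z X ⇒ Z 0 Z ⇒ Z 0 0 ⇒ 0 0 0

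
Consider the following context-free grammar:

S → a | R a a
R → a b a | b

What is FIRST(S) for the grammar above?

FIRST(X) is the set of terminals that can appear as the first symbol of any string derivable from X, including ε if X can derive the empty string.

We compute FIRST(S) using the standard algorithm.
FIRST(R) = {a, b}
FIRST(S) = {a, b}
Therefore, FIRST(S) = {a, b}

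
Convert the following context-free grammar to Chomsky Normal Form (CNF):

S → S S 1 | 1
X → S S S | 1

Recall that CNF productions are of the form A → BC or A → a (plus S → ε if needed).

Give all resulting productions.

T1 → 1; S → 1; X → 1; S → S X0; X0 → S T1; X → S X1; X1 → S S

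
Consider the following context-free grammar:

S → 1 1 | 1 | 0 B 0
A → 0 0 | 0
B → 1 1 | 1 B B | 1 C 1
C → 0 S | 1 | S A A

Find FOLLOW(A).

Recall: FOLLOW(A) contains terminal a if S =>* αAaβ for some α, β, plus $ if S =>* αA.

We compute FOLLOW(A) using the standard algorithm.
FOLLOW(S) starts with {$}.
FIRST(A) = {0}
FIRST(B) = {1}
FIRST(C) = {0, 1}
FIRST(S) = {0, 1}
FOLLOW(A) = {0, 1}
FOLLOW(B) = {0, 1}
FOLLOW(C) = {1}
FOLLOW(S) = {$, 0, 1}
Therefore, FOLLOW(A) = {0, 1}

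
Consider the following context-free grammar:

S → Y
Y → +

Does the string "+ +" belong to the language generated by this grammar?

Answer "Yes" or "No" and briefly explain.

No - no valid derivation exists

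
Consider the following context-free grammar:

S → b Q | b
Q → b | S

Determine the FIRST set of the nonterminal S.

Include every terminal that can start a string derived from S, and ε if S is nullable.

We compute FIRST(S) using the standard algorithm.
FIRST(Q) = {b}
FIRST(S) = {b}
Therefore, FIRST(S) = {b}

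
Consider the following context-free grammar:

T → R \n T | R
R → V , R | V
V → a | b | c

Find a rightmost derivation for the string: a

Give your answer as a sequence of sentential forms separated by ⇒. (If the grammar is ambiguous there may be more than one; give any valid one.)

T ⇒ R ⇒ V ⇒ a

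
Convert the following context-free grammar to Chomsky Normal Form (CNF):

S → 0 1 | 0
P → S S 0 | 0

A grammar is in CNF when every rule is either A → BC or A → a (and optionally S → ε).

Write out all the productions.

T0 → 0; T1 → 1; S → 0; P → 0; S → T0 T1; P → S X0; X0 → S T0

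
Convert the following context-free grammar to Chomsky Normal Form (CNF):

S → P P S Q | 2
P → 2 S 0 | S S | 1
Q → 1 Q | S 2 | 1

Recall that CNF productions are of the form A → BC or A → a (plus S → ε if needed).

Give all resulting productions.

S → 2; T2 → 2; T0 → 0; P → 1; T1 → 1; Q → 1; S → P X0; X0 → P X1; X1 → S Q; P → T2 X2; X2 → S T0; P → S S; Q → T1 Q; Q → S T2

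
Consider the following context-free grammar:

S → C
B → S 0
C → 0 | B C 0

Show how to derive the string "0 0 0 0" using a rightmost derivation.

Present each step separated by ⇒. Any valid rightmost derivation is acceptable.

S ⇒ C ⇒ B C 0 ⇒ B 0 0 ⇒ S 0 0 0 ⇒ C 0 0 0 ⇒ 0 0 0 0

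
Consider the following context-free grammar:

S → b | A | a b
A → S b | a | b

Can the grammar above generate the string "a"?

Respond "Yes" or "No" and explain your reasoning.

Yes - a valid derivation exists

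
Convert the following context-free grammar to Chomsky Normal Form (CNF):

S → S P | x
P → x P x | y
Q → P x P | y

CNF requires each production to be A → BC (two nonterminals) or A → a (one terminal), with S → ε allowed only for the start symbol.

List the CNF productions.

S → x; TX → x; P → y; Q → y; S → S P; P → TX X0; X0 → P TX; Q → P X1; X1 → TX P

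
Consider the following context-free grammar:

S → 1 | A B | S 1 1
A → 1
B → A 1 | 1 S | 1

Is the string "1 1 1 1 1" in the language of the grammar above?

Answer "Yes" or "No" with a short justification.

Yes - a valid derivation exists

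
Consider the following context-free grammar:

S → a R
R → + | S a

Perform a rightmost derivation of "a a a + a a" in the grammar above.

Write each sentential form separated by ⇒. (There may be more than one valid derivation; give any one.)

S ⇒ a R ⇒ a S a ⇒ a a R a ⇒ a a S a a ⇒ a a a R a a ⇒ a a a + a a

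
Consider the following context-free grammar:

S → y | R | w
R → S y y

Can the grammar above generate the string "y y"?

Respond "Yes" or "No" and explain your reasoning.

No - no valid derivation exists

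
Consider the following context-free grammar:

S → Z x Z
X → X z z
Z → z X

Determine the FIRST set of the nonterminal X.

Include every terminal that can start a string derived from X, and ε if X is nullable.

We compute FIRST(X) using the standard algorithm.
FIRST(S) = {z}
FIRST(X) = {}
FIRST(Z) = {z}
Therefore, FIRST(X) = {}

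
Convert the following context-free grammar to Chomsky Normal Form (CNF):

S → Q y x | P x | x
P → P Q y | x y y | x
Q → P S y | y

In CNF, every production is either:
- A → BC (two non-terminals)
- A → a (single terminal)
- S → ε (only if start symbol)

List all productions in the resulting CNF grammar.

TY → y; TX → x; S → x; P → x; Q → y; S → Q X0; X0 → TY TX; S → P TX; P → P X1; X1 → Q TY; P → TX X2; X2 → TY TY; Q → P X3; X3 → S TY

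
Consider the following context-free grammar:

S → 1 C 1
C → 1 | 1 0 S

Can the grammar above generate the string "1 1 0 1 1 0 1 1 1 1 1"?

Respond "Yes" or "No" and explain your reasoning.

Yes - a valid derivation exists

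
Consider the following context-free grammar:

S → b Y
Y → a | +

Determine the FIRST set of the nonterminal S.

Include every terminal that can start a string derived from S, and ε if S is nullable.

We compute FIRST(S) using the standard algorithm.
FIRST(S) = {b}
FIRST(Y) = {+, a}
Therefore, FIRST(S) = {b}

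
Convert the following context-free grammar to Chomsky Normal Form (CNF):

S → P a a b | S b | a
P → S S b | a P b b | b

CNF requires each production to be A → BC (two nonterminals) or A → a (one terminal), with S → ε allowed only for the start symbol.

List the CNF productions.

TA → a; TB → b; S → a; P → b; S → P X0; X0 → TA X1; X1 → TA TB; S → S TB; P → S X2; X2 → S TB; P → TA X3; X3 → P X4; X4 → TB TB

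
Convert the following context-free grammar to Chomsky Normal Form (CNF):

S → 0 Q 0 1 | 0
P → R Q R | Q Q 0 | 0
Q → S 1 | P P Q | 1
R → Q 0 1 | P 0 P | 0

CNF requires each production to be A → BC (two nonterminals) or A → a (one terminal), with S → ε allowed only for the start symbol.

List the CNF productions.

T0 → 0; T1 → 1; S → 0; P → 0; Q → 1; R → 0; S → T0 X0; X0 → Q X1; X1 → T0 T1; P → R X2; X2 → Q R; P → Q X3; X3 → Q T0; Q → S T1; Q → P X4; X4 → P Q; R → Q X5; X5 → T0 T1; R → P X6; X6 → T0 P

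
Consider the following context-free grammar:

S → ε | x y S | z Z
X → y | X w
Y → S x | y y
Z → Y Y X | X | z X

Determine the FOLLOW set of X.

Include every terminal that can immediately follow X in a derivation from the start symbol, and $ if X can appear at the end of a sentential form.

We compute FOLLOW(X) using the standard algorithm.
FOLLOW(S) starts with {$}.
FIRST(S) = {x, z, ε}
FIRST(X) = {y}
FIRST(Y) = {x, y, z}
FIRST(Z) = {x, y, z}
FOLLOW(S) = {$, x}
FOLLOW(X) = {$, w, x}
FOLLOW(Y) = {x, y, z}
FOLLOW(Z) = {$, x}
Therefore, FOLLOW(X) = {$, w, x}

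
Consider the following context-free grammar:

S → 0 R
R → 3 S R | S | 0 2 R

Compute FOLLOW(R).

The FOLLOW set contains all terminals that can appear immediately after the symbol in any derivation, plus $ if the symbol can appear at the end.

We compute FOLLOW(R) using the standard algorithm.
FOLLOW(S) starts with {$}.
FIRST(R) = {0, 3}
FIRST(S) = {0}
FOLLOW(R) = {$, 0, 3}
FOLLOW(S) = {$, 0, 3}
Therefore, FOLLOW(R) = {$, 0, 3}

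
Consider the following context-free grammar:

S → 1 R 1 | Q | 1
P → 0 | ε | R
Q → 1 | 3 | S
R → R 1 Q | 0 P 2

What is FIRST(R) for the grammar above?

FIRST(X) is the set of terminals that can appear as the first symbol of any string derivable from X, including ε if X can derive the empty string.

We compute FIRST(R) using the standard algorithm.
FIRST(P) = {0, ε}
FIRST(Q) = {1, 3}
FIRST(R) = {0}
FIRST(S) = {1, 3}
Therefore, FIRST(R) = {0}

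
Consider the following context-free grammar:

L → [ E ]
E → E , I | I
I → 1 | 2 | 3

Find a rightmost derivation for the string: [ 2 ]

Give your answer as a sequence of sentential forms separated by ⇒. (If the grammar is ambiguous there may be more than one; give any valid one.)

L ⇒ [ E ] ⇒ [ I ] ⇒ [ 2 ]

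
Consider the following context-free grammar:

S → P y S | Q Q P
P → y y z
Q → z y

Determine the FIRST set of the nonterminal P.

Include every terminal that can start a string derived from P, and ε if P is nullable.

We compute FIRST(P) using the standard algorithm.
FIRST(P) = {y}
FIRST(Q) = {z}
FIRST(S) = {y, z}
Therefore, FIRST(P) = {y}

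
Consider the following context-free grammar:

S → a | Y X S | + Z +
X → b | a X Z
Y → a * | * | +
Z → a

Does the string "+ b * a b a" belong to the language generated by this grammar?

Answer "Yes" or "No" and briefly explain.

No - no valid derivation exists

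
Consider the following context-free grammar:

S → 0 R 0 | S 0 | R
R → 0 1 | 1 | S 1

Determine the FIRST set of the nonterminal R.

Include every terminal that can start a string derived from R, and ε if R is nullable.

We compute FIRST(R) using the standard algorithm.
FIRST(R) = {0, 1}
FIRST(S) = {0, 1}
Therefore, FIRST(R) = {0, 1}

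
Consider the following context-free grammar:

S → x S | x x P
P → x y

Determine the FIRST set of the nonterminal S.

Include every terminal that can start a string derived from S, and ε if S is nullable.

We compute FIRST(S) using the standard algorithm.
FIRST(P) = {x}
FIRST(S) = {x}
Therefore, FIRST(S) = {x}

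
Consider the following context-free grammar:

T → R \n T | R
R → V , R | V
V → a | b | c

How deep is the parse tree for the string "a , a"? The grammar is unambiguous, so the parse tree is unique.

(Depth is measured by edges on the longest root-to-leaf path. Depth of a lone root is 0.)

4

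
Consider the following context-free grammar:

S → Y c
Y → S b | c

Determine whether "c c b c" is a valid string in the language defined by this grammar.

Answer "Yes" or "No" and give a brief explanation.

Yes - a valid derivation exists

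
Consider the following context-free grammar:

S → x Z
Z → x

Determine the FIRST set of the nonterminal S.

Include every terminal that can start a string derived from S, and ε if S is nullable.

We compute FIRST(S) using the standard algorithm.
FIRST(S) = {x}
FIRST(Z) = {x}
Therefore, FIRST(S) = {x}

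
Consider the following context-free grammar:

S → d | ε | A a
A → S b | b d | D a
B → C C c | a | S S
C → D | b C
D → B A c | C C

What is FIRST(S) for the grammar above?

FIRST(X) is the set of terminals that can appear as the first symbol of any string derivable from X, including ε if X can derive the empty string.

We compute FIRST(S) using the standard algorithm.
FIRST(A) = {a, b, d}
FIRST(B) = {a, b, d, ε}
FIRST(C) = {a, b, d}
FIRST(D) = {a, b, d}
FIRST(S) = {a, b, d, ε}
Therefore, FIRST(S) = {a, b, d, ε}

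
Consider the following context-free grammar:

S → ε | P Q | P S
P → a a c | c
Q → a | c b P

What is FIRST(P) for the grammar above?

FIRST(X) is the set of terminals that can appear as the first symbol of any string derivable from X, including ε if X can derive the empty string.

We compute FIRST(P) using the standard algorithm.
FIRST(P) = {a, c}
FIRST(Q) = {a, c}
FIRST(S) = {a, c, ε}
Therefore, FIRST(P) = {a, c}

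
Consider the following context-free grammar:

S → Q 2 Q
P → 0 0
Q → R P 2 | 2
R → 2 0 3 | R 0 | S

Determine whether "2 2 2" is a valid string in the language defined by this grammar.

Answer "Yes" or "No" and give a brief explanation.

Yes - a valid derivation exists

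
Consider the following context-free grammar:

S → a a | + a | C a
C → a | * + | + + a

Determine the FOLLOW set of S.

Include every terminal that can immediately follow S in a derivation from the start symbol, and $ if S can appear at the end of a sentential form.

We compute FOLLOW(S) using the standard algorithm.
FOLLOW(S) starts with {$}.
FIRST(C) = {*, +, a}
FIRST(S) = {*, +, a}
FOLLOW(C) = {a}
FOLLOW(S) = {$}
Therefore, FOLLOW(S) = {$}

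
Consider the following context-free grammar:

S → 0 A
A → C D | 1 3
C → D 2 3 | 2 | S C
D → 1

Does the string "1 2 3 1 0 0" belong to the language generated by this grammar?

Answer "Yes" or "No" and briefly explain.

No - no valid derivation exists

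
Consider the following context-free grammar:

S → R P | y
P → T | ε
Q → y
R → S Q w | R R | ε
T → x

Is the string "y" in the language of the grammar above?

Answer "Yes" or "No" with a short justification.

Yes - a valid derivation exists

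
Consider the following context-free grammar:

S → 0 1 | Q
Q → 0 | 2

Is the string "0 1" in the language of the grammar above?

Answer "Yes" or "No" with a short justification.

Yes - a valid derivation exists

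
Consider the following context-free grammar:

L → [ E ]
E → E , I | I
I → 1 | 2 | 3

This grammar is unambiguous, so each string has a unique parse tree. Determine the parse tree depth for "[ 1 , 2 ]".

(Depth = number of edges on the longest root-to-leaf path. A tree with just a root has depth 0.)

4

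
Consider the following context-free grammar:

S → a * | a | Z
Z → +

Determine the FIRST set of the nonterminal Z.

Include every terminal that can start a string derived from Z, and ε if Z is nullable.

We compute FIRST(Z) using the standard algorithm.
FIRST(S) = {+, a}
FIRST(Z) = {+}
Therefore, FIRST(Z) = {+}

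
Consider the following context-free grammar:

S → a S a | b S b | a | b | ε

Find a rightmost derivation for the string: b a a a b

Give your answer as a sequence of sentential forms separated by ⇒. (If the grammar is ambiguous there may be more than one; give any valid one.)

S ⇒ b S b ⇒ b a S a b ⇒ b a a a b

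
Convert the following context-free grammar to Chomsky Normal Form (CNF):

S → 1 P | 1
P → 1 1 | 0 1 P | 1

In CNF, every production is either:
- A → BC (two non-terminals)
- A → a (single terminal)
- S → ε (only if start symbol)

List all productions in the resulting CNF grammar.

T1 → 1; S → 1; T0 → 0; P → 1; S → T1 P; P → T1 T1; P → T0 X0; X0 → T1 P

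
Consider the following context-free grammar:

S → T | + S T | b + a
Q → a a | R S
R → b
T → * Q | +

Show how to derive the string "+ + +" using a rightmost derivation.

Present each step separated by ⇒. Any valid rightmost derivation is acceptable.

S ⇒ + S T ⇒ + S + ⇒ + T + ⇒ + + +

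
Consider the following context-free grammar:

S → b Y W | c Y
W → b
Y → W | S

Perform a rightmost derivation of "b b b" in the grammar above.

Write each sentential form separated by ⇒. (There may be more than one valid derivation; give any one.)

S ⇒ b Y W ⇒ b Y b ⇒ b W b ⇒ b b b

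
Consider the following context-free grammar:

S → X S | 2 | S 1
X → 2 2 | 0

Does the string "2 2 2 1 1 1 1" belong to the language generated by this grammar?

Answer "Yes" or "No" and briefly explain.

Yes - a valid derivation exists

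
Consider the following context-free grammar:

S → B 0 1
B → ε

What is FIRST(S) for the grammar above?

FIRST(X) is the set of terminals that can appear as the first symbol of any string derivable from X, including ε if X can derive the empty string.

We compute FIRST(S) using the standard algorithm.
FIRST(B) = {ε}
FIRST(S) = {0}
Therefore, FIRST(S) = {0}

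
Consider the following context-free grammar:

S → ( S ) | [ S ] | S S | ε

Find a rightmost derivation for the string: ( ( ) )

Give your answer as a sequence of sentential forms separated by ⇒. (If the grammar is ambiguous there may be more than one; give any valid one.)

S ⇒ ( S ) ⇒ ( ( S ) ) ⇒ ( ( ) )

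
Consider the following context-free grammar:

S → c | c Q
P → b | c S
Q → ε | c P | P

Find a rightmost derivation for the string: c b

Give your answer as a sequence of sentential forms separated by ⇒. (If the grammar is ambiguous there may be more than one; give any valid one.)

S ⇒ c Q ⇒ c P ⇒ c b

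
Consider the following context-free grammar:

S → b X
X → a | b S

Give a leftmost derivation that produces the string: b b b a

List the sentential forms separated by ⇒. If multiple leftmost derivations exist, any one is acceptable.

S ⇒ b X ⇒ b b S ⇒ b b b X ⇒ b b b a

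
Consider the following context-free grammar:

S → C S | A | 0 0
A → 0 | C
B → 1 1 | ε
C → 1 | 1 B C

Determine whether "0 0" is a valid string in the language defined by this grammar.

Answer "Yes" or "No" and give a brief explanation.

Yes - a valid derivation exists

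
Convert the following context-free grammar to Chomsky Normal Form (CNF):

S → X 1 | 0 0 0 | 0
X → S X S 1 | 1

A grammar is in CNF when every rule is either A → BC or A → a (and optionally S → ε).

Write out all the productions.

T1 → 1; T0 → 0; S → 0; X → 1; S → X T1; S → T0 X0; X0 → T0 T0; X → S X1; X1 → X X2; X2 → S T1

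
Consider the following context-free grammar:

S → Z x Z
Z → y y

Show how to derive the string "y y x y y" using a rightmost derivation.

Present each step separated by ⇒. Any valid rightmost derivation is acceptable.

S ⇒ Z x Z ⇒ Z x y y ⇒ y y x y y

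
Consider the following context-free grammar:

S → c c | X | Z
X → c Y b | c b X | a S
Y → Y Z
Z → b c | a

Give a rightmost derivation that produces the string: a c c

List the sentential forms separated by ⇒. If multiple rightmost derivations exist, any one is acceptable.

S ⇒ X ⇒ a S ⇒ a c c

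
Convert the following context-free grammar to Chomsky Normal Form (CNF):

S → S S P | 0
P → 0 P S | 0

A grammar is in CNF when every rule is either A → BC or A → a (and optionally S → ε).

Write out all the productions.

S → 0; T0 → 0; P → 0; S → S X0; X0 → S P; P → T0 X1; X1 → P S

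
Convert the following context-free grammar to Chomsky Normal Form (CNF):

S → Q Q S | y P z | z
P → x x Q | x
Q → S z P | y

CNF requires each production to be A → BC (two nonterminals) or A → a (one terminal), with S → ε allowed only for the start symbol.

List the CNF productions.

TY → y; TZ → z; S → z; TX → x; P → x; Q → y; S → Q X0; X0 → Q S; S → TY X1; X1 → P TZ; P → TX X2; X2 → TX Q; Q → S X3; X3 → TZ P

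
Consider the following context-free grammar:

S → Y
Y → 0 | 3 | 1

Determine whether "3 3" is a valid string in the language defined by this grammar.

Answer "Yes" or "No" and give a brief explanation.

No - no valid derivation exists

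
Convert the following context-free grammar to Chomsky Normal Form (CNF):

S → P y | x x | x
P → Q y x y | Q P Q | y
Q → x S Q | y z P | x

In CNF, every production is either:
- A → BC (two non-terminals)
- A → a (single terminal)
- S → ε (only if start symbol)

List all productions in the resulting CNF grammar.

TY → y; TX → x; S → x; P → y; TZ → z; Q → x; S → P TY; S → TX TX; P → Q X0; X0 → TY X1; X1 → TX TY; P → Q X2; X2 → P Q; Q → TX X3; X3 → S Q; Q → TY X4; X4 → TZ P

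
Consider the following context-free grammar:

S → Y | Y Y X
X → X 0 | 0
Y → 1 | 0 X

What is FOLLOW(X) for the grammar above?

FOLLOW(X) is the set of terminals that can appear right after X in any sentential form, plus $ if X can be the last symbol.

We compute FOLLOW(X) using the standard algorithm.
FOLLOW(S) starts with {$}.
FIRST(S) = {0, 1}
FIRST(X) = {0}
FIRST(Y) = {0, 1}
FOLLOW(S) = {$}
FOLLOW(X) = {$, 0, 1}
FOLLOW(Y) = {$, 0, 1}
Therefore, FOLLOW(X) = {$, 0, 1}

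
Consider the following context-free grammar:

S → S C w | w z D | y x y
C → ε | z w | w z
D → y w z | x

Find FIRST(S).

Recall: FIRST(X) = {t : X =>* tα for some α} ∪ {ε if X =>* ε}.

We compute FIRST(S) using the standard algorithm.
FIRST(C) = {w, z, ε}
FIRST(D) = {x, y}
FIRST(S) = {w, y}
Therefore, FIRST(S) = {w, y}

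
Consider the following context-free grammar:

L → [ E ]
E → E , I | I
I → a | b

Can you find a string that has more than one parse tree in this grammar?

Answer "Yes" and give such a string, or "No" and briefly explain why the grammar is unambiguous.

No - the grammar is unambiguous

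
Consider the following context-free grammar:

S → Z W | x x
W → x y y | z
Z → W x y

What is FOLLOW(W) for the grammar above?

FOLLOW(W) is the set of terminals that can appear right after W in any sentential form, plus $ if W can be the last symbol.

We compute FOLLOW(W) using the standard algorithm.
FOLLOW(S) starts with {$}.
FIRST(S) = {x, z}
FIRST(W) = {x, z}
FIRST(Z) = {x, z}
FOLLOW(S) = {$}
FOLLOW(W) = {$, x}
FOLLOW(Z) = {x, z}
Therefore, FOLLOW(W) = {$, x}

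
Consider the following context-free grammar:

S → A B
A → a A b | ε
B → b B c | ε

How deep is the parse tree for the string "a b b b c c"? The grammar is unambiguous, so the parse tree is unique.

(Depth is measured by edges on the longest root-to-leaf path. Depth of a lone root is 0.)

4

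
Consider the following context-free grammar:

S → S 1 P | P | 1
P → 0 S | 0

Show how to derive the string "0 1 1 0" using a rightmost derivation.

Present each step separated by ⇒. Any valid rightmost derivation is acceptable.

S ⇒ S 1 P ⇒ S 1 0 ⇒ P 1 0 ⇒ 0 S 1 0 ⇒ 0 1 1 0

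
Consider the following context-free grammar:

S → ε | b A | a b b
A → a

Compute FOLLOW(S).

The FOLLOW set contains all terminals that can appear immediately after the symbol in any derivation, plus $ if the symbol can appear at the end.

We compute FOLLOW(S) using the standard algorithm.
FOLLOW(S) starts with {$}.
FIRST(A) = {a}
FIRST(S) = {a, b, ε}
FOLLOW(A) = {$}
FOLLOW(S) = {$}
Therefore, FOLLOW(S) = {$}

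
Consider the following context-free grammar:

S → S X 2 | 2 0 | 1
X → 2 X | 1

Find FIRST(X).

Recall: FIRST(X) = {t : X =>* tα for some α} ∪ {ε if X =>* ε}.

We compute FIRST(X) using the standard algorithm.
FIRST(S) = {1, 2}
FIRST(X) = {1, 2}
Therefore, FIRST(X) = {1, 2}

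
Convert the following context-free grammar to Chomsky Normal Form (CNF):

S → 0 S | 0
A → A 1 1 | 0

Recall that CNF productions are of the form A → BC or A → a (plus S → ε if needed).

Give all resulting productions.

T0 → 0; S → 0; T1 → 1; A → 0; S → T0 S; A → A X0; X0 → T1 T1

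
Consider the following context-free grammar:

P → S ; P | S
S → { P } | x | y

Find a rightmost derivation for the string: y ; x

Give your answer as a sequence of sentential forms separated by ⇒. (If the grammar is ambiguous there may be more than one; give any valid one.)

P ⇒ S ; P ⇒ S ; S ⇒ S ; x ⇒ y ; x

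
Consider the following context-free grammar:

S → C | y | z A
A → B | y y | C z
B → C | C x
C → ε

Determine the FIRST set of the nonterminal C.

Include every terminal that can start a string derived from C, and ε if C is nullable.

We compute FIRST(C) using the standard algorithm.
FIRST(A) = {x, y, z, ε}
FIRST(B) = {x, ε}
FIRST(C) = {ε}
FIRST(S) = {y, z, ε}
Therefore, FIRST(C) = {ε}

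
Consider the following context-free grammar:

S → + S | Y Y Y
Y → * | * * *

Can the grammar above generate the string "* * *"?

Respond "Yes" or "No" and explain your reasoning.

Yes - a valid derivation exists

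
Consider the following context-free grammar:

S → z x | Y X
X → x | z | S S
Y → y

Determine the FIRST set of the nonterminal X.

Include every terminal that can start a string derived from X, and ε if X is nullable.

We compute FIRST(X) using the standard algorithm.
FIRST(S) = {y, z}
FIRST(X) = {x, y, z}
FIRST(Y) = {y}
Therefore, FIRST(X) = {x, y, z}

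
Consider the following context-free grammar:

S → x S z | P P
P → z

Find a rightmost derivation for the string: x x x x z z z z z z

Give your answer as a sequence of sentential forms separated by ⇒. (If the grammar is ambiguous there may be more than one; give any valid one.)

S ⇒ x S z ⇒ x x S z z ⇒ x x x S z z z ⇒ x x x x S z z z z ⇒ x x x x P P z z z z ⇒ x x x x P z z z z z ⇒ x x x x z z z z z z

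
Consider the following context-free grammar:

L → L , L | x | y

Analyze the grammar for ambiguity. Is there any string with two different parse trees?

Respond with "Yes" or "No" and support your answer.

Yes - the string 'y , x , y , x' has two distinct parse trees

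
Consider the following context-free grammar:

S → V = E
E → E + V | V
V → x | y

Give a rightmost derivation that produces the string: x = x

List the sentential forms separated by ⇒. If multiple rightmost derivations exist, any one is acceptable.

S ⇒ V = E ⇒ V = V ⇒ V = x ⇒ x = x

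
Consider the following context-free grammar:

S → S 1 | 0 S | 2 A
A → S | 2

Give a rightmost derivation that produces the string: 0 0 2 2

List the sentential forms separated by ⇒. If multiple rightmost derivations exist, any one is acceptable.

S ⇒ 0 S ⇒ 0 0 S ⇒ 0 0 2 A ⇒ 0 0 2 2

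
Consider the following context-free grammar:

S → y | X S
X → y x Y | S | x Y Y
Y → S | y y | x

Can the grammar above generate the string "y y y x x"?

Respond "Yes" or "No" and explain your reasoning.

No - no valid derivation exists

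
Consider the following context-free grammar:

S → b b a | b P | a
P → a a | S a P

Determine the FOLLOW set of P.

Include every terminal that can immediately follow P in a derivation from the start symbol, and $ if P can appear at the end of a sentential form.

We compute FOLLOW(P) using the standard algorithm.
FOLLOW(S) starts with {$}.
FIRST(P) = {a, b}
FIRST(S) = {a, b}
FOLLOW(P) = {$, a}
FOLLOW(S) = {$, a}
Therefore, FOLLOW(P) = {$, a}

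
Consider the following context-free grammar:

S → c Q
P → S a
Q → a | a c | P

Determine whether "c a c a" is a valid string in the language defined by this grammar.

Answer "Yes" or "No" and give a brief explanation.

No - no valid derivation exists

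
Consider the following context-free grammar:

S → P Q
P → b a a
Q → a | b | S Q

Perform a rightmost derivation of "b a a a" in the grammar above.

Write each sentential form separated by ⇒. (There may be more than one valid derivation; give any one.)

S ⇒ P Q ⇒ P a ⇒ b a a a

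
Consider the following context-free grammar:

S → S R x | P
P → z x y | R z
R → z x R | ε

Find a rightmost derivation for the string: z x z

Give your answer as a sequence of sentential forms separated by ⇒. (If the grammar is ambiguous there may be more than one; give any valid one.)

S ⇒ P ⇒ R z ⇒ z x R z ⇒ z x z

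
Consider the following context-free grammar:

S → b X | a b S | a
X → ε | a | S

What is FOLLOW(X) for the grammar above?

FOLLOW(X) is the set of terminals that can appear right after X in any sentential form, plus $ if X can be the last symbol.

We compute FOLLOW(X) using the standard algorithm.
FOLLOW(S) starts with {$}.
FIRST(S) = {a, b}
FIRST(X) = {a, b, ε}
FOLLOW(S) = {$}
FOLLOW(X) = {$}
Therefore, FOLLOW(X) = {$}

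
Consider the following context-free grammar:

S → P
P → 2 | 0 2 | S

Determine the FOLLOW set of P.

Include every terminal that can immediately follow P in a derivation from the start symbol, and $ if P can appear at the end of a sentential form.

We compute FOLLOW(P) using the standard algorithm.
FOLLOW(S) starts with {$}.
FIRST(P) = {0, 2}
FIRST(S) = {0, 2}
FOLLOW(P) = {$}
FOLLOW(S) = {$}
Therefore, FOLLOW(P) = {$}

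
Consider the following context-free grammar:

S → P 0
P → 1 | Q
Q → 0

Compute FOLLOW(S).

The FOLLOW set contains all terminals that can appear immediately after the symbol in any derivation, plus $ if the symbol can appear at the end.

We compute FOLLOW(S) using the standard algorithm.
FOLLOW(S) starts with {$}.
FIRST(P) = {0, 1}
FIRST(Q) = {0}
FIRST(S) = {0, 1}
FOLLOW(P) = {0}
FOLLOW(Q) = {0}
FOLLOW(S) = {$}
Therefore, FOLLOW(S) = {$}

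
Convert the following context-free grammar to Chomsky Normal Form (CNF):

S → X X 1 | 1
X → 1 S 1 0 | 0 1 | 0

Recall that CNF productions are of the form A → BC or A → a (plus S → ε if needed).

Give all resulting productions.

T1 → 1; S → 1; T0 → 0; X → 0; S → X X0; X0 → X T1; X → T1 X1; X1 → S X2; X2 → T1 T0; X → T0 T1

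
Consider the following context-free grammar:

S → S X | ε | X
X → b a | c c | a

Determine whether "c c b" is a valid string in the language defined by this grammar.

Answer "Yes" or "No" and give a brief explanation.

No - no valid derivation exists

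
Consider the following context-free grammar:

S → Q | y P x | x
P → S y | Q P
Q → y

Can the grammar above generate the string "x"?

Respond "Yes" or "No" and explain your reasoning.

Yes - a valid derivation exists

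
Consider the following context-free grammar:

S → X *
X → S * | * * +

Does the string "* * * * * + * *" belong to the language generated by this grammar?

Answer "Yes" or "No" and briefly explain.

No - no valid derivation exists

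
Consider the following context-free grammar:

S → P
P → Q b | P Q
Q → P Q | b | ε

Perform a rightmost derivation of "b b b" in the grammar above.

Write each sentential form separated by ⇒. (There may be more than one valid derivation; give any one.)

S ⇒ P ⇒ P Q ⇒ P b ⇒ Q b b ⇒ b b b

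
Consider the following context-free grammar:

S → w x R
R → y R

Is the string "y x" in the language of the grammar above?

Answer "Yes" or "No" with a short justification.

No - no valid derivation exists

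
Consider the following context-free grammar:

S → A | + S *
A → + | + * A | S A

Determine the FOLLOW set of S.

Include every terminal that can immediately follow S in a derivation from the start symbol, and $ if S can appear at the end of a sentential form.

We compute FOLLOW(S) using the standard algorithm.
FOLLOW(S) starts with {$}.
FIRST(A) = {+}
FIRST(S) = {+}
FOLLOW(A) = {$, *, +}
FOLLOW(S) = {$, *, +}
Therefore, FOLLOW(S) = {$, *, +}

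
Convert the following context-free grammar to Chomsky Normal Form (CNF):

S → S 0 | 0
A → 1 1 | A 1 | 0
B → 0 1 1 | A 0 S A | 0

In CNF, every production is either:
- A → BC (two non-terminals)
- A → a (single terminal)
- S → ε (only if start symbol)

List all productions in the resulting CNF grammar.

T0 → 0; S → 0; T1 → 1; A → 0; B → 0; S → S T0; A → T1 T1; A → A T1; B → T0 X0; X0 → T1 T1; B → A X1; X1 → T0 X2; X2 → S A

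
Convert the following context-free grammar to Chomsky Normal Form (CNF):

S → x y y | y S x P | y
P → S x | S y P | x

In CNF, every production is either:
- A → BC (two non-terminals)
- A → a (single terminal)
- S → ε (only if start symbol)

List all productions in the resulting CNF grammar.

TX → x; TY → y; S → y; P → x; S → TX X0; X0 → TY TY; S → TY X1; X1 → S X2; X2 → TX P; P → S TX; P → S X3; X3 → TY P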